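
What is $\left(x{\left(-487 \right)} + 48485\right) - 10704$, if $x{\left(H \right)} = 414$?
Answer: $38195$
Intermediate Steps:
$\left(x{\left(-487 \right)} + 48485\right) - 10704 = \left(414 + 48485\right) - 10704 = 48899 - 10704 = 38195$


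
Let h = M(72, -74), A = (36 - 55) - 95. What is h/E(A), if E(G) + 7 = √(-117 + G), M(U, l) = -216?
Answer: 27/5 + 27*I*√231/35 ≈ 5.4 + 11.725*I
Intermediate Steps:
A = -114 (A = -19 - 95 = -114)
h = -216
E(G) = -7 + √(-117 + G)
h/E(A) = -216/(-7 + √(-117 - 114)) = -216/(-7 + √(-231)) = -216/(-7 + I*√231)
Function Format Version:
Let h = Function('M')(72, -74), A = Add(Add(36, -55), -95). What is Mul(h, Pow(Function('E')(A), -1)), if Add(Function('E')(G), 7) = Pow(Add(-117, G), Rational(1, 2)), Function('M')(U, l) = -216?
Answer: Add(Rational(27, 5), Mul(Rational(27, 35), I, Pow(231, Rational(1, 2)))) ≈ Add(5.4000, Mul(11.725, I))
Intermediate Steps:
A = -114 (A = Add(-19, -95) = -114)
h = -216
Function('E')(G) = Add(-7, Pow(Add(-117, G), Rational(1, 2)))
Mul(h, Pow(Function('E')(A), -1)) = Mul(-216, Pow(Add(-7, Pow(Add(-117, -114), Rational(1, 2))), -1)) = Mul(-216, Pow(Add(-7, Pow(-231, Rational(1, 2))), -1)) = Mul(-216, Pow(Add(-7, Mul(I, Pow(231, Rational(1, 2)))), -1))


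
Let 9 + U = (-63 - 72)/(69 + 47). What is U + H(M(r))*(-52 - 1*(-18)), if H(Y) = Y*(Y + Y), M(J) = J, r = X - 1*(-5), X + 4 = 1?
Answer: -32731/116 ≈ -282.16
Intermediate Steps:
X = -3 (X = -4 + 1 = -3)
r = 2 (r = -3 - 1*(-5) = -3 + 5 = 2)
H(Y) = 2*Y**2 (H(Y) = Y*(2*Y) = 2*Y**2)
U = -1179/116 (U = -9 + (-63 - 72)/(69 + 47) = -9 - 135/116 = -1179/116 ≈ -10.164)
U + H(M(r))*(-52 - 1*(-18)) = -1179/116 + (2*2**2)*(-52 - 1*(-18)) = -1179/116 + (2*4)*(-52 + 18) = -1179/116 + 8*(-34) = -1179/116 - 272 = -32731/116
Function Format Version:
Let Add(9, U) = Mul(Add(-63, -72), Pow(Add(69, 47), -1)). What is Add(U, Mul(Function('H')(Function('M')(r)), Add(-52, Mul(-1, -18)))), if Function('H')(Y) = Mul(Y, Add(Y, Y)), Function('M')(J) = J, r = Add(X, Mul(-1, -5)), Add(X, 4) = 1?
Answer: Rational(-32731, 116) ≈ -282.16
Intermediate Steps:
X = -3 (X = Add(-4, 1) = -3)
r = 2 (r = Add(-3, Mul(-1, -5)) = Add(-3, 5) = 2)
Function('H')(Y) = Mul(2, Pow(Y, 2)) (Function('H')(Y) = Mul(Y, Mul(2, Y)) = Mul(2, Pow(Y, 2)))
U = Rational(-1179, 116) (U = Add(-9, Mul(Add(-63, -72), Pow(Add(69, 47), -1))) = Add(-9, Mul(-135, Pow(116, -1))) = Add(-9, Mul(-135, Rational(1, 116))) = Add(-9, Rational(-135, 116)) = Rational(-1179, 116) ≈ -10.164)
Add(U, Mul(Function('H')(Function('M')(r)), Add(-52, Mul(-1, -18)))) = Add(Rational(-1179, 116), Mul(Mul(2, Pow(2, 2)), Add(-52, Mul(-1, -18)))) = Add(Rational(-1179, 116), Mul(Mul(2, 4), Add(-52, 18))) = Add(Rational(-1179, 116), Mul(8, -34)) = Add(Rational(-1179, 116), -272) = Rational(-32731, 116)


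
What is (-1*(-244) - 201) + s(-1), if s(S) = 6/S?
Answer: 37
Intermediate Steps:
(-1*(-244) - 201) + s(-1) = (-1*(-244) - 201) + 6/(-1) = (244 - 201) + 6*(-1) = 43 - 6 = 37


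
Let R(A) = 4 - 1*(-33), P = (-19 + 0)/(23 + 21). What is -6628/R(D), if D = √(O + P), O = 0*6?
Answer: -6628/37 ≈ -179.14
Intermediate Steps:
O = 0
P = -19/44 ≈ -0.43182
D = I*√209/22 (D = √(0 - 19/44) = √(-19/44) = I*√209/22 ≈ 0.65713*I)
R(A) = 37 (R(A) = 4 + 33 = 37)
-6628/R(D) = -6628/37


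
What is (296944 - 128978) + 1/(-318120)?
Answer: 53433343919/318120 ≈ 1.6797e+5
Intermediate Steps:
(296944 - 128978) + 1/(-318120) = 167966 - 1/318120 = 53433343919/318120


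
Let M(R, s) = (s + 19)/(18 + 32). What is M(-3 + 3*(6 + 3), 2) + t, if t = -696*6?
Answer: -208779/50 ≈ -4175.6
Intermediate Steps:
M(R, s) = 19/50 + s/50 (M(R, s) = (19 + s)/50 = (19 + s)*(1/50) = 19/50 + s/50)
t = -4176
M(-3 + 3*(6 + 3), 2) + t = (19/50 + (1/50)*2) - 4176 = (19/50 + 1/25) - 4176 = 21/50 - 4176 = -208779/50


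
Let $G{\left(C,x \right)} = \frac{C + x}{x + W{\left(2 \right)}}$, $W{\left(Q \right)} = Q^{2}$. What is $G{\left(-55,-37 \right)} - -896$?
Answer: $\frac{29660}{33} \approx 898.79$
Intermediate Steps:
$G{\left(C,x \right)} = \frac{C + x}{4 + x}$ ($G{\left(C,x \right)} = \frac{C + x}{x + 2^{2}} = \frac{C + x}{x + 4} = \frac{C + x}{4 + x}$)
$G{\left(-55,-37 \right)} - -896 = \frac{-55 - 37}{4 - 37} - -896 = \frac{1}{-33} \left(-92\right) + 896 = \left(- \frac{1}{33}\right) \left(-92\right) + 896 = \frac{92}{33} + 896 = \frac{29660}{33}$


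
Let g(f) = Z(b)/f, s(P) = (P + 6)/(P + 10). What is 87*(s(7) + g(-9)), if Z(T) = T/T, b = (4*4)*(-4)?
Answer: 2900/51 ≈ 56.863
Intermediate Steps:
b = -64 (b = 16*(-4) = -64)
Z(T) = 1
s(P) = (6 + P)/(10 + P)
g(f) = 1/f
87*(s(7) + g(-9)) = 87*((6 + 7)/(10 + 7) + 1/(-9)) = 87*(13/17 - ⅑) = 87*(100/153) = 2900/51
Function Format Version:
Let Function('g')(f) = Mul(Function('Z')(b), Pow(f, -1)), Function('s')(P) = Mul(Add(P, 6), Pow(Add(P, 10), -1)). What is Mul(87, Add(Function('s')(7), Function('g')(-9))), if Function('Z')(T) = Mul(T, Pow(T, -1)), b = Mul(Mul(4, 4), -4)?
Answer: Rational(2900, 51) ≈ 56.863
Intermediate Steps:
b = -64 (b = Mul(16, -4) = -64)
Function('Z')(T) = 1
Function('s')(P) = Mul(Pow(Add(10, P), -1), Add(6, P)) (Function('s')(P) = Mul(Add(6, P), Pow(Add(10, P), -1)) = Mul(Pow(Add(10, P), -1), Add(6, P)))
Function('g')(f) = Pow(f, -1) (Function('g')(f) = Mul(1, Pow(f, -1)) = Pow(f, -1))
Mul(87, Add(Function('s')(7), Function('g')(-9))) = Mul(87, Add(Mul(Pow(Add(10, 7), -1), Add(6, 7)), Pow(-9, -1))) = Mul(87, Add(Mul(Pow(17, -1), 13), Rational(-1, 9))) = Mul(87, Add(Mul(Rational(1, 17), 13), Rational(-1, 9))) = Mul(87, Add(Rational(13, 17), Rational(-1, 9))) = Mul(87, Rational(100, 153)) = Rational(2900, 51)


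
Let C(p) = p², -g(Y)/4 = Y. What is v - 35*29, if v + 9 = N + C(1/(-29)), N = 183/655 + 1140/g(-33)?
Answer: -6150799357/6059405 ≈ -1015.1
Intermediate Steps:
g(Y) = -4*Y
N = 64238/7205 (N = 183/655 + 1140/((-4*(-33))) = 183*(1/655) + 1140/132 = 183/655 + 1140*(1/132) = 183/655 + 95/11 = 64238/7205 ≈ 8.9158)
v = -503282/6059405 (v = -9 + (64238/7205 + (1/(-29))²) = -9 + (64238/7205 + (-1/29)²) = -9 + (64238/7205 + 1/841) = -9 + 54031363/6059405 = -503282/6059405 ≈ -0.083058)
v - 35*29 = -503282/6059405 - 35*29 = -503282/6059405 - 1015 = -6150799357/6059405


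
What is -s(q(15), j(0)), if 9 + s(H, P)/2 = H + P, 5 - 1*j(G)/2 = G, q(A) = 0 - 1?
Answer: 0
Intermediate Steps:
q(A) = -1
j(G) = 10 - 2*G
s(H, P) = -18 + 2*H + 2*P (s(H, P) = -18 + 2*(H + P) = -18 + (2*H + 2*P) = -18 + 2*H + 2*P)
-s(q(15), j(0)) = -(-18 + 2*(-1) + 2*(10 - 2*0)) = -(-18 - 2 + 2*(10 + 0)) = -(-18 - 2 + 2*10) = -(-18 - 2 + 20) = -1*0 = 0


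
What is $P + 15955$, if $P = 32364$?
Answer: $48319$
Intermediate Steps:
$P + 15955 = 32364 + 15955 = 48319$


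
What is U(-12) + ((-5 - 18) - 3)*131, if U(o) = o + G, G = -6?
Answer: -3424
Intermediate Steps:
U(o) = -6 + o (U(o) = o - 6 = -6 + o)
U(-12) + ((-5 - 18) - 3)*131 = (-6 - 12) + ((-5 - 18) - 3)*131 = -18 + (-23 - 3)*131 = -18 - 26*131 = -18 - 3406 = -3424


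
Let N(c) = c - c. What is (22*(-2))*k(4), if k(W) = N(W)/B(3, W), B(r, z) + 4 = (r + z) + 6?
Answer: 0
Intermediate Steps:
N(c) = 0
B(r, z) = 2 + r + z (B(r, z) = -4 + ((r + z) + 6) = -4 + (6 + r + z) = 2 + r + z)
k(W) = 0 (k(W) = 0/(2 + 3 + W) = 0/(5 + W) = 0)
(22*(-2))*k(4) = (22*(-2))*0 = -44*0 = 0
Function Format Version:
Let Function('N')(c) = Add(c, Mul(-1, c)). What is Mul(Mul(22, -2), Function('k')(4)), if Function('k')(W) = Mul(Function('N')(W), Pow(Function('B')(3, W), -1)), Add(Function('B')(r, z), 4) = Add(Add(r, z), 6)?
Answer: 0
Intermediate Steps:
Function('N')(c) = 0
Function('B')(r, z) = Add(2, r, z) (Function('B')(r, z) = Add(-4, Add(Add(r, z), 6)) = Add(-4, Add(6, r, z)) = Add(2, r, z))
Function('k')(W) = 0 (Function('k')(W) = Mul(0, Pow(Add(2, 3, W), -1)) = Mul(0, Pow(Add(5, W), -1)) = 0)
Mul(Mul(22, -2), Function('k')(4)) = Mul(Mul(22, -2), 0) = Mul(-44, 0) = 0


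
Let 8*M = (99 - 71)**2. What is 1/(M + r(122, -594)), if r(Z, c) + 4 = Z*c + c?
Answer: -1/72968 ≈ -1.3705e-5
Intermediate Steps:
r(Z, c) = -4 + c + Z*c (r(Z, c) = -4 + (Z*c + c) = -4 + (c + Z*c) = -4 + c + Z*c)
M = 98 (M = (99 - 71)**2/8 = (1/8)*28**2 = (1/8)*784 = 98)
1/(M + r(122, -594)) = 1/(98 + (-4 - 594 + 122*(-594))) = 1/(98 + (-4 - 594 - 72468)) = 1/(98 - 73066) = 1/(-72968) = -1/72968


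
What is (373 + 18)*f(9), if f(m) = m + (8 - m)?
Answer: 3128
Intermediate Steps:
f(m) = 8
(373 + 18)*f(9) = (373 + 18)*8 = 391*8 = 3128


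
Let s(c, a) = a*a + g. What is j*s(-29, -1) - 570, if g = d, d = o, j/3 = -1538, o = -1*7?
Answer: 27114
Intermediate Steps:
o = -7
j = -4614 (j = 3*(-1538) = -4614)
d = -7
g = -7
s(c, a) = -7 + a² (s(c, a) = a*a - 7 = a² - 7 = -7 + a²)
j*s(-29, -1) - 570 = -4614*(-7 + (-1)²) - 570 = -4614*(-7 + 1) - 570 = -4614*(-6) - 570 = 27684 - 570 = 27114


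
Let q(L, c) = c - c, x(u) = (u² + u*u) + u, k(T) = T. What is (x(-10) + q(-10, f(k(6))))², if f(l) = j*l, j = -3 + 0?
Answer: 36100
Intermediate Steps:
j = -3
f(l) = -3*l
x(u) = u + 2*u² (x(u) = (u² + u²) + u = 2*u² + u = u + 2*u²)
q(L, c) = 0
(x(-10) + q(-10, f(k(6))))² = (-10*(1 + 2*(-10)) + 0)² = (-10*(1 - 20) + 0)² = (-10*(-19) + 0)² = (190 + 0)² = 190² = 36100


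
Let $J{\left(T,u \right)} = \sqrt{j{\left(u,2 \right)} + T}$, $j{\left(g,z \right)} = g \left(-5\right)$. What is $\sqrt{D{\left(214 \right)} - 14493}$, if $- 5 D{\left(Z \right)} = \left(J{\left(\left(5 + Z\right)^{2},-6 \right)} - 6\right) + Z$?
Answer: $\frac{\sqrt{-363365 - 5 \sqrt{47991}}}{5} \approx 120.74 i$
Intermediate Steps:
$j{\left(g,z \right)} = - 5 g$
$J{\left(T,u \right)} = \sqrt{T - 5 u}$ ($J{\left(T,u \right)} = \sqrt{- 5 u + T} = \sqrt{T - 5 u}$)
$D{\left(Z \right)} = \frac{6}{5} - \frac{Z}{5} - \frac{\sqrt{30 + \left(5 + Z\right)^{2}}}{5}$ ($D{\left(Z \right)} = - \frac{\left(\sqrt{\left(5 + Z\right)^{2} - -30} - 6\right) + Z}{5} = - \frac{\left(\sqrt{\left(5 + Z\right)^{2} + 30} - 6\right) + Z}{5} = - \frac{\left(\sqrt{30 + \left(5 + Z\right)^{2}} - 6\right) + Z}{5} = - \frac{\left(-6 + \sqrt{30 + \left(5 + Z\right)^{2}}\right) + Z}{5} = - \frac{-6 + Z + \sqrt{30 + \left(5 + Z\right)^{2}}}{5} = \frac{6}{5} - \frac{Z}{5} - \frac{\sqrt{30 + \left(5 + Z\right)^{2}}}{5}$)
$\sqrt{D{\left(214 \right)} - 14493} = \sqrt{\left(\frac{6}{5} - \frac{214}{5} - \frac{\sqrt{30 + \left(5 + 214\right)^{2}}}{5}\right) - 14493} = \sqrt{\left(\frac{6}{5} - \frac{214}{5} - \frac{\sqrt{30 + 219^{2}}}{5}\right) - 14493} = \sqrt{\left(\frac{6}{5} - \frac{214}{5} - \frac{\sqrt{30 + 47961}}{5}\right) - 14493} = \sqrt{\left(\frac{6}{5} - \frac{214}{5} - \frac{\sqrt{47991}}{5}\right) - 14493} = \sqrt{\left(- \frac{208}{5} - \frac{\sqrt{47991}}{5}\right) - 14493} = \sqrt{- \frac{72673}{5} - \frac{\sqrt{47991}}{5}}$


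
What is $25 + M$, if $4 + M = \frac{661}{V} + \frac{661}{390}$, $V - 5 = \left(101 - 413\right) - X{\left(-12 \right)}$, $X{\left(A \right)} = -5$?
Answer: $\frac{603803}{29445} \approx 20.506$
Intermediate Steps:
$V = -302$ ($V = 5 + \left(\left(101 - 413\right) - -5\right) = 5 + \left(\left(101 - 413\right) + 5\right) = 5 + \left(-312 + 5\right) = 5 - 307 = -302$)
$M = - \frac{132322}{29445}$ ($M = -4 + \left(\frac{661}{-302} + \frac{661}{390}\right) = -4 + \left(661 \left(- \frac{1}{302}\right) + 661 \cdot \frac{1}{390}\right) = -4 + \left(- \frac{661}{302} + \frac{661}{390}\right) = -4 - \frac{14542}{29445} = - \frac{132322}{29445} \approx -4.4939$)
$25 + M = 25 - \frac{132322}{29445} = \frac{603803}{29445}$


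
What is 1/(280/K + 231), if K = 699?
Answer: 699/161749 ≈ 0.0043215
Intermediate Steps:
1/(280/K + 231) = 1/(280/699 + 231) = 1/(161749/699) = 699/161749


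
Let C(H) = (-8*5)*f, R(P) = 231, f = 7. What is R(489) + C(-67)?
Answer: -49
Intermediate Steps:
C(H) = -280 (C(H) = -8*5*7 = -40*7 = -280)
R(489) + C(-67) = 231 - 280 = -49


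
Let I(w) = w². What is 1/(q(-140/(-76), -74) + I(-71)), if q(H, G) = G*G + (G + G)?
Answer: 1/10369 ≈ 9.6441e-5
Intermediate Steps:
q(H, G) = G² + 2*G
1/(q(-140/(-76), -74) + I(-71)) = 1/(-74*(2 - 74) + (-71)²) = 1/(-74*(-72) + 5041) = 1/(5328 + 5041) = 1/10369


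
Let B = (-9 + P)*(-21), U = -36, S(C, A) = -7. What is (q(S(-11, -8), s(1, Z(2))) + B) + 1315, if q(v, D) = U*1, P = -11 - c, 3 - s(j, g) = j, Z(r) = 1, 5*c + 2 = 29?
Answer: 9062/5 ≈ 1812.4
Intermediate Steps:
c = 27/5 (c = -⅖ + (⅕)*29 = -⅖ + 29/5 = 27/5 ≈ 5.4000)
s(j, g) = 3 - j
P = -82/5 (P = -11 - 1*27/5 = -11 - 27/5 = -82/5 ≈ -16.400)
q(v, D) = -36 (q(v, D) = -36*1 = -36)
B = 2667/5 (B = (-9 - 82/5)*(-21) = -127/5*(-21) = 2667/5 ≈ 533.40)
(q(S(-11, -8), s(1, Z(2))) + B) + 1315 = (-36 + 2667/5) + 1315 = 2487/5 + 1315 = 9062/5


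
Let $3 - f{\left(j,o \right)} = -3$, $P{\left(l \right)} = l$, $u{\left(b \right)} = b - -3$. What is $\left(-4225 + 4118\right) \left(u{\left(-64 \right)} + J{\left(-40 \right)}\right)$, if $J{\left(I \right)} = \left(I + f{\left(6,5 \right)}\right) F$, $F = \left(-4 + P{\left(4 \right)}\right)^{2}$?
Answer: $6527$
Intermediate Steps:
$u{\left(b \right)} = 3 + b$ ($u{\left(b \right)} = b + 3 = 3 + b$)
$f{\left(j,o \right)} = 6$ ($f{\left(j,o \right)} = 3 - -3 = 3 + 3 = 6$)
$F = 0$ ($F = \left(-4 + 4\right)^{2} = 0^{2} = 0$)
$J{\left(I \right)} = 0$ ($J{\left(I \right)} = \left(I + 6\right) 0 = \left(6 + I\right) 0 = 0$)
$\left(-4225 + 4118\right) \left(u{\left(-64 \right)} + J{\left(-40 \right)}\right) = \left(-4225 + 4118\right) \left(\left(3 - 64\right) + 0\right) = - 107 \left(-61 + 0\right) = \left(-107\right) \left(-61\right) = 6527$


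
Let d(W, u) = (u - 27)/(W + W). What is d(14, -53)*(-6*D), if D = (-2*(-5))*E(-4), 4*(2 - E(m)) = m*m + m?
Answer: -1200/7 ≈ -171.43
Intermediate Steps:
d(W, u) = (-27 + u)/(2*W) (d(W, u) = (-27 + u)/((2*W)) = (-27 + u)*(1/(2*W)) = (-27 + u)/(2*W))
E(m) = 2 - m/4 - m²/4 (E(m) = 2 - (m*m + m)/4 = 2 - (m² + m)/4 = 2 - (m + m²)/4 = 2 + (-m/4 - m²/4) = 2 - m/4 - m²/4)
D = -10 (D = (-2*(-5))*(2 - ¼*(-4) - ¼*(-4)²) = (-2*(-5))*(2 + 1 - ¼*16) = 10*(2 + 1 - 4) = 10*(-1) = -10)
d(14, -53)*(-6*D) = ((½)*(-27 - 53)/14)*(-6*(-10)) = ((½)*(1/14)*(-80))*60 = -20/7*60 = -1200/7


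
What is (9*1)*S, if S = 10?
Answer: 90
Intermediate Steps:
(9*1)*S = (9*1)*10 = 9*10 = 90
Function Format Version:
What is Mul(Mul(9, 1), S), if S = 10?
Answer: 90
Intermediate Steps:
Mul(Mul(9, 1), S) = Mul(Mul(9, 1), 10) = Mul(9, 10) = 90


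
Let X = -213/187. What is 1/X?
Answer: -187/213 ≈ -0.87793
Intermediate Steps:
X = -213/187 (X = -213*1/187 = -213/187 ≈ -1.1390)
1/X = 1/(-213/187) = -187/213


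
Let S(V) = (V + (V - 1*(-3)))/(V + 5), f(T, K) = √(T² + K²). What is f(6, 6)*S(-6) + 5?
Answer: 5 + 54*√2 ≈ 81.368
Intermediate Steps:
f(T, K) = √(K² + T²)
S(V) = (3 + 2*V)/(5 + V) (S(V) = (V + (V + 3))/(5 + V) = (V + (3 + V))/(5 + V) = (3 + 2*V)/(5 + V))
f(6, 6)*S(-6) + 5 = √(6² + 6²)*((3 + 2*(-6))/(5 - 6)) + 5 = √(36 + 36)*((3 - 12)/(-1)) + 5 = √72*(-1*(-9)) + 5 = (6*√2)*9 + 5 = 54*√2 + 5 = 5 + 54*√2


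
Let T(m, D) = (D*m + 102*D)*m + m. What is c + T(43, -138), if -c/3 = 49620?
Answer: -1009247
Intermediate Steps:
T(m, D) = m + m*(102*D + D*m) (T(m, D) = (102*D + D*m)*m + m = m*(102*D + D*m) + m = m + m*(102*D + D*m))
c = -148860 (c = -3*49620 = -148860)
c + T(43, -138) = -148860 + 43*(1 + 102*(-138) - 138*43) = -148860 + 43*(1 - 14076 - 5934) = -148860 + 43*(-20009) = -148860 - 860387 = -1009247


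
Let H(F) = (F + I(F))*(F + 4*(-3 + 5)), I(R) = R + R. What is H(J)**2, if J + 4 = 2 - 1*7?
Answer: 729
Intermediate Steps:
I(R) = 2*R
J = -9 (J = -4 + (2 - 1*7) = -4 + (2 - 7) = -4 - 5 = -9)
H(F) = 3*F*(8 + F) (H(F) = (F + 2*F)*(F + 4*(-3 + 5)) = (3*F)*(F + 4*2) = (3*F)*(F + 8) = (3*F)*(8 + F) = 3*F*(8 + F))
H(J)**2 = (3*(-9)*(8 - 9))**2 = (3*(-9)*(-1))**2 = 27**2 = 729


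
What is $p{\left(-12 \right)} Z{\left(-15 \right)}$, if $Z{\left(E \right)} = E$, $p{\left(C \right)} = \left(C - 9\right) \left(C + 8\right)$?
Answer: $-1260$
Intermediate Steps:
$p{\left(C \right)} = \left(-9 + C\right) \left(8 + C\right)$
$p{\left(-12 \right)} Z{\left(-15 \right)} = \left(-72 + \left(-12\right)^{2} - -12\right) \left(-15\right) = \left(-72 + 144 + 12\right) \left(-15\right) = 84 \left(-15\right) = -1260$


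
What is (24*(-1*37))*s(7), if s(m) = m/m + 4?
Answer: -4440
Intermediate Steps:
s(m) = 5 (s(m) = 1 + 4 = 5)
(24*(-1*37))*s(7) = (24*(-1*37))*5 = (24*(-37))*5 = -888*5 = -4440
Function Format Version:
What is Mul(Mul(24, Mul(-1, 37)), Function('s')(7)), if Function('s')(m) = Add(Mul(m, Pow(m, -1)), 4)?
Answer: -4440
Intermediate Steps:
Function('s')(m) = 5 (Function('s')(m) = Add(1, 4) = 5)
Mul(Mul(24, Mul(-1, 37)), Function('s')(7)) = Mul(Mul(24, Mul(-1, 37)), 5) = Mul(Mul(24, -37), 5) = Mul(-888, 5) = -4440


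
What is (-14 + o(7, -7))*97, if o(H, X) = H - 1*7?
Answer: -1358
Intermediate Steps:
o(H, X) = -7 + H (o(H, X) = H - 7 = -7 + H)
(-14 + o(7, -7))*97 = (-14 + (-7 + 7))*97 = (-14 + 0)*97 = -14*97 = -1358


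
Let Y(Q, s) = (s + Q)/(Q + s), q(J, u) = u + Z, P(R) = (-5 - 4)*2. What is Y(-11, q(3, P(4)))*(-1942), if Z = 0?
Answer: -1942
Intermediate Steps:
P(R) = -18 (P(R) = -9*2 = -18)
q(J, u) = u (q(J, u) = u + 0 = u)
Y(Q, s) = 1 (Y(Q, s) = (Q + s)/(Q + s) = 1)
Y(-11, q(3, P(4)))*(-1942) = 1*(-1942) = -1942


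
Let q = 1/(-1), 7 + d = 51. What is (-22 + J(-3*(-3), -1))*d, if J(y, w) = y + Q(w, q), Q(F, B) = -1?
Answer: -616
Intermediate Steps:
d = 44 (d = -7 + 51 = 44)
q = -1 (q = 1*(-1) = -1)
J(y, w) = -1 + y (J(y, w) = y - 1 = -1 + y)
(-22 + J(-3*(-3), -1))*d = (-22 + (-1 - 3*(-3)))*44 = (-22 + (-1 + 9))*44 = (-22 + 8)*44 = -14*44 = -616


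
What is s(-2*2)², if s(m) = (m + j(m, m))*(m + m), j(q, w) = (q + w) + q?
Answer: 16384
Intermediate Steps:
j(q, w) = w + 2*q
s(m) = 8*m² (s(m) = (m + (m + 2*m))*(m + m) = (m + 3*m)*(2*m) = (4*m)*(2*m) = 8*m²)
s(-2*2)² = (8*(-2*2)²)² = (8*(-4)²)² = (8*16)² = 128² = 16384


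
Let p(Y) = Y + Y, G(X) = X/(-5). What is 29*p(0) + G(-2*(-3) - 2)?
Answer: -⅘ ≈ -0.80000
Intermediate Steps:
G(X) = -X/5 (G(X) = X*(-⅕) = -X/5)
p(Y) = 2*Y
29*p(0) + G(-2*(-3) - 2) = 29*(2*0) - (-2*(-3) - 2)/5 = 29*0 - (6 - 2)/5 = 0 - ⅕*4 = 0 - ⅘ = -⅘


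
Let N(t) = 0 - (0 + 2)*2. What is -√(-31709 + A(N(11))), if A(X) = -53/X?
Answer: -3*I*√14087/2 ≈ -178.03*I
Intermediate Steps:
N(t) = -4 (N(t) = 0 - 2*2 = 0 - 1*4 = 0 - 4 = -4)
-√(-31709 + A(N(11))) = -√(-31709 - 53/(-4)) = -√(-31709 - 53*(-¼)) = -√(-31709 + 53/4) = -√(-126783/4) = -3*I*√14087/2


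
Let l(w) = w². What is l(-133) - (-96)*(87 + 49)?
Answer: 30745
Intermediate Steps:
l(-133) - (-96)*(87 + 49) = (-133)² - (-96)*(87 + 49) = 17689 - (-96)*136 = 17689 - 1*(-13056) = 17689 + 13056 = 30745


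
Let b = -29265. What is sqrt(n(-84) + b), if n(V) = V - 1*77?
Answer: I*sqrt(29426) ≈ 171.54*I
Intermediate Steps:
n(V) = -77 + V (n(V) = V - 77 = -77 + V)
sqrt(n(-84) + b) = sqrt((-77 - 84) - 29265) = sqrt(-161 - 29265) = sqrt(-29426) = I*sqrt(29426)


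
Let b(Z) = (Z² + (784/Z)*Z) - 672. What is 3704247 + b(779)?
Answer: 4311200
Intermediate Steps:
b(Z) = 112 + Z² (b(Z) = (Z² + 784) - 672 = (784 + Z²) - 672 = 112 + Z²)
3704247 + b(779) = 3704247 + (112 + 779²) = 3704247 + (112 + 606841) = 3704247 + 606953 = 4311200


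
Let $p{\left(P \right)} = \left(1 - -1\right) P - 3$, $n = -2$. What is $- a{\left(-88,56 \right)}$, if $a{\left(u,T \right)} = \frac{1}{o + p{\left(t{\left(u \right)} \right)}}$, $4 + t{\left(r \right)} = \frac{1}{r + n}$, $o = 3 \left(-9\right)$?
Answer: $\frac{45}{1711} \approx 0.0263$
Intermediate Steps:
$o = -27$
$t{\left(r \right)} = -4 + \frac{1}{-2 + r}$ ($t{\left(r \right)} = -4 + \frac{1}{r - 2} = -4 + \frac{1}{-2 + r}$)
$p{\left(P \right)} = -3 + 2 P$ ($p{\left(P \right)} = \left(1 + 1\right) P - 3 = 2 P - 3 = -3 + 2 P$)
$a{\left(u,T \right)} = \frac{1}{-30 + \frac{2 \left(9 - 4 u\right)}{-2 + u}}$ ($a{\left(u,T \right)} = \frac{1}{-27 + \left(-3 + 2 \frac{9 - 4 u}{-2 + u}\right)} = \frac{1}{-27 + \left(-3 + \frac{2 \left(9 - 4 u\right)}{-2 + u}\right)} = \frac{1}{-30 + \frac{2 \left(9 - 4 u\right)}{-2 + u}}$)
$- a{\left(-88,56 \right)} = - \frac{2 - -88}{2 \left(-39 + 19 \left(-88\right)\right)} = - \frac{2 + 88}{2 \left(-39 - 1672\right)} = - \frac{90}{2 \left(-1711\right)} = - \frac{\left(-1\right) 90}{2 \cdot 1711} = \left(-1\right) \left(- \frac{45}{1711}\right) = \frac{45}{1711}$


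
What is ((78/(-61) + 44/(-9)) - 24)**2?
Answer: 274299844/301401 ≈ 910.08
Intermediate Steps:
((78/(-61) + 44/(-9)) - 24)**2 = ((78*(-1/61) + 44*(-1/9)) - 24)**2 = ((-78/61 - 44/9) - 24)**2 = (-3386/549 - 24)**2 = (-16562/549)**2 = 274299844/301401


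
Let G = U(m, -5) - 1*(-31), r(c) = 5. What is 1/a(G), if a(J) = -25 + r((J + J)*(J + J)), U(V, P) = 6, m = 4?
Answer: -1/20 ≈ -0.050000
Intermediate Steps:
G = 37 (G = 6 - 1*(-31) = 6 + 31 = 37)
a(J) = -20 (a(J) = -25 + 5 = -20)
1/a(G) = 1/(-20) = -1/20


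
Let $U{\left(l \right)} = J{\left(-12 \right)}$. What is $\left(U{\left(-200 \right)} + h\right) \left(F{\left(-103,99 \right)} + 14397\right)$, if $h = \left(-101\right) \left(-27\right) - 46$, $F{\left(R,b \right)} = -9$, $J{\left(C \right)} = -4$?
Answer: $38516676$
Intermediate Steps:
$U{\left(l \right)} = -4$
$h = 2681$ ($h = 2727 - 46 = 2681$)
$\left(U{\left(-200 \right)} + h\right) \left(F{\left(-103,99 \right)} + 14397\right) = \left(-4 + 2681\right) \left(-9 + 14397\right) = 2677 \cdot 14388 = 38516676$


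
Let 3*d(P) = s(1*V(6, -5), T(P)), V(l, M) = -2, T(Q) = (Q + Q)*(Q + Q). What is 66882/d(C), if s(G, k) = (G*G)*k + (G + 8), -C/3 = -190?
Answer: 33441/866401 ≈ 0.038598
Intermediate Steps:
C = 570 (C = -3*(-190) = 570)
T(Q) = 4*Q**2 (T(Q) = (2*Q)*(2*Q) = 4*Q**2)
s(G, k) = 8 + G + k*G**2 (s(G, k) = G**2*k + (8 + G) = k*G**2 + (8 + G) = 8 + G + k*G**2)
d(P) = 2 + 16*P**2/3 (d(P) = (8 + 1*(-2) + (4*P**2)*(1*(-2))**2)/3 = (8 - 2 + (4*P**2)*(-2)**2)/3 = (8 - 2 + (4*P**2)*4)/3 = (8 - 2 + 16*P**2)/3 = (6 + 16*P**2)/3 = 2 + 16*P**2/3)
66882/d(C) = 66882/(2 + (16/3)*570**2) = 66882/(2 + (16/3)*324900) = 66882/(2 + 1732800) = 66882/1732802 = 66882*(1/1732802) = 33441/866401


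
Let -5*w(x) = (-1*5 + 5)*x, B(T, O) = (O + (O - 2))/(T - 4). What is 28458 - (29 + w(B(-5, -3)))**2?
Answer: 27617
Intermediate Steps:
B(T, O) = (-2 + 2*O)/(-4 + T) (B(T, O) = (O + (-2 + O))/(-4 + T) = (-2 + 2*O)/(-4 + T))
w(x) = 0 (w(x) = -(-1*5 + 5)*x/5 = -(-5 + 5)*x/5 = -0*x = -1/5*0 = 0)
28458 - (29 + w(B(-5, -3)))**2 = 28458 - (29 + 0)**2 = 28458 - 1*29**2 = 28458 - 1*841 = 28458 - 841 = 27617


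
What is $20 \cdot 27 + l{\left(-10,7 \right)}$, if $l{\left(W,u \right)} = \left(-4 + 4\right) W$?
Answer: $540$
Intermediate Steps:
$l{\left(W,u \right)} = 0$ ($l{\left(W,u \right)} = 0 W = 0$)
$20 \cdot 27 + l{\left(-10,7 \right)} = 20 \cdot 27 + 0 = 540 + 0 = 540$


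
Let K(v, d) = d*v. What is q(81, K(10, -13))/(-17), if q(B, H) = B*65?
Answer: -5265/17 ≈ -309.71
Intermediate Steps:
q(B, H) = 65*B
q(81, K(10, -13))/(-17) = (65*81)/(-17) = 5265*(-1/17) = -5265/17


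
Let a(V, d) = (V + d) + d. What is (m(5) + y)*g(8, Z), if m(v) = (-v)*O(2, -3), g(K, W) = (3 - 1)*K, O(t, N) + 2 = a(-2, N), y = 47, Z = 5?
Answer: 1552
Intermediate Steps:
a(V, d) = V + 2*d
O(t, N) = -4 + 2*N (O(t, N) = -2 + (-2 + 2*N) = -4 + 2*N)
g(K, W) = 2*K
m(v) = 10*v (m(v) = (-v)*(-4 + 2*(-3)) = (-v)*(-4 - 6) = -v*(-10) = 10*v)
(m(5) + y)*g(8, Z) = (10*5 + 47)*(2*8) = (50 + 47)*16 = 97*16 = 1552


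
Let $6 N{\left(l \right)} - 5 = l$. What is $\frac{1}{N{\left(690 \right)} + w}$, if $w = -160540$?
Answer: $- \frac{6}{962545} \approx -6.2335 \cdot 10^{-6}$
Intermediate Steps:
$N{\left(l \right)} = \frac{5}{6} + \frac{l}{6}$
$\frac{1}{N{\left(690 \right)} + w} = \frac{1}{\left(\frac{5}{6} + \frac{1}{6} \cdot 690\right) - 160540} = \frac{1}{\left(\frac{5}{6} + 115\right) - 160540} = \frac{1}{\frac{695}{6} - 160540} = \frac{1}{- \frac{962545}{6}} = - \frac{6}{962545}$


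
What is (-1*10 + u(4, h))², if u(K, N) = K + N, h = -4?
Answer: 100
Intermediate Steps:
(-1*10 + u(4, h))² = (-1*10 + (4 - 4))² = (-10 + 0)² = (-10)² = 100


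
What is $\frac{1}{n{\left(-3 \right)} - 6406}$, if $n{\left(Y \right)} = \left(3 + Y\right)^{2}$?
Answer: $- \frac{1}{6406} \approx -0.0001561$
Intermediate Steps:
$\frac{1}{n{\left(-3 \right)} - 6406} = \frac{1}{\left(3 - 3\right)^{2} - 6406} = \frac{1}{0^{2} - 6406} = \frac{1}{0 - 6406} = \frac{1}{-6406} = - \frac{1}{6406}$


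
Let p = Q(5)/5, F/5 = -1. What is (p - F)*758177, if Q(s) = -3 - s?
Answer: 12889009/5 ≈ 2.5778e+6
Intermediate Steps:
F = -5 (F = 5*(-1) = -5)
p = -8/5 (p = (-3 - 1*5)/5 = (-3 - 5)*(⅕) = -8*⅕ = -8/5 ≈ -1.6000)
(p - F)*758177 = (-8/5 - 1*(-5))*758177 = (-8/5 + 5)*758177 = (17/5)*758177 = 12889009/5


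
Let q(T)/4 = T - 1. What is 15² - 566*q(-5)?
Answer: 13809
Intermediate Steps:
q(T) = -4 + 4*T (q(T) = 4*(T - 1) = 4*(-1 + T) = -4 + 4*T)
15² - 566*q(-5) = 15² - 566*(-4 + 4*(-5)) = 225 - 566*(-4 - 20) = 225 - 566*(-24) = 225 + 13584 = 13809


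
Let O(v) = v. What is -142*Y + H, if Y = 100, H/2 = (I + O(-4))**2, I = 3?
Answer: -14198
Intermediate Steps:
H = 2 (H = 2*(3 - 4)**2 = 2*(-1)**2 = 2*1 = 2)
-142*Y + H = -142*100 + 2 = -14200 + 2 = -14198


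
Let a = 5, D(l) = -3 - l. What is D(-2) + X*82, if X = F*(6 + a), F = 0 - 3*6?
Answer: -16237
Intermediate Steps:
F = -18 (F = 0 - 18 = -18)
X = -198 (X = -18*(6 + 5) = -18*11 = -198)
D(-2) + X*82 = (-3 - 1*(-2)) - 198*82 = (-3 + 2) - 16236 = -1 - 16236 = -16237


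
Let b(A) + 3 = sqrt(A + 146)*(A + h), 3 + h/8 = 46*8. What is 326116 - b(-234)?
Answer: 326119 - 5372*I*sqrt(22) ≈ 3.2612e+5 - 25197.0*I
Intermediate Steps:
h = 2920 (h = -24 + 8*(46*8) = -24 + 8*368 = -24 + 2944 = 2920)
b(A) = -3 + sqrt(146 + A)*(2920 + A) (b(A) = -3 + sqrt(A + 146)*(A + 2920) = -3 + sqrt(146 + A)*(2920 + A))
326116 - b(-234) = 326116 - (-3 + 2920*sqrt(146 - 234) - 234*sqrt(146 - 234)) = 326116 - (-3 + 2920*sqrt(-88) - 468*I*sqrt(22)) = 326116 - (-3 + 2920*(2*I*sqrt(22)) - 468*I*sqrt(22)) = 326116 - (-3 + 5840*I*sqrt(22) - 468*I*sqrt(22)) = 326116 - (-3 + 5372*I*sqrt(22)) = 326116 + (3 - 5372*I*sqrt(22)) = 326119 - 5372*I*sqrt(22)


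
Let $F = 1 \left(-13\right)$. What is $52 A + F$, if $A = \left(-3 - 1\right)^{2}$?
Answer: $819$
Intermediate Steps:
$A = 16$ ($A = \left(-4\right)^{2} = 16$)
$F = -13$
$52 A + F = 52 \cdot 16 - 13 = 832 - 13 = 819$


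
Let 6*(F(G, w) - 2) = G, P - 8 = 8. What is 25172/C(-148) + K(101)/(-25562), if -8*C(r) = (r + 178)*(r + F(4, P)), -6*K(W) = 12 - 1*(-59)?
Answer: 3860718679/83587740 ≈ 46.188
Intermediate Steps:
P = 16 (P = 8 + 8 = 16)
F(G, w) = 2 + G/6
K(W) = -71/6 (K(W) = -(12 - 1*(-59))/6 = -(12 + 59)/6 = -⅙*71 = -71/6)
C(r) = -(178 + r)*(8/3 + r)/8 (C(r) = -(r + 178)*(r + (2 + (⅙)*4))/8 = -(178 + r)*(r + (2 + ⅔))/8 = -(178 + r)*(r + 8/3)/8 = -(178 + r)*(8/3 + r)/8)
25172/C(-148) + K(101)/(-25562) = 25172/(-178/3 - 271/12*(-148) - ⅛*(-148)²) - 71/6/(-25562) = 25172/(-178/3 + 10027/3 - ⅛*21904) - 71/6*(-1/25562) = 25172/(-178/3 + 10027/3 - 2738) + 71/153372 = 25172/545 + 71/153372 = 3860718679/83587740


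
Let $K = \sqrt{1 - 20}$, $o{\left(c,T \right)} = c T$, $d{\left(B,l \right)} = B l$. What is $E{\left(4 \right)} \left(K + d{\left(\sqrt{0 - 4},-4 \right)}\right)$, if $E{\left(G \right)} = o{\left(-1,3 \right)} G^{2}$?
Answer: $48 i \left(8 - \sqrt{19}\right) \approx 174.77 i$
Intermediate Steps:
$o{\left(c,T \right)} = T c$
$K = i \sqrt{19}$ ($K = \sqrt{-19} = i \sqrt{19} \approx 4.3589 i$)
$E{\left(G \right)} = - 3 G^{2}$ ($E{\left(G \right)} = 3 \left(-1\right) G^{2} = - 3 G^{2}$)
$E{\left(4 \right)} \left(K + d{\left(\sqrt{0 - 4},-4 \right)}\right) = - 3 \cdot 4^{2} \left(i \sqrt{19} + \sqrt{0 - 4} \left(-4\right)\right) = \left(-3\right) 16 \left(i \sqrt{19} + \sqrt{-4} \left(-4\right)\right) = - 48 \left(i \sqrt{19} + 2 i \left(-4\right)\right) = - 48 \left(i \sqrt{19} - 8 i\right) = - 48 \left(- 8 i + i \sqrt{19}\right) = 384 i - 48 i \sqrt{19}$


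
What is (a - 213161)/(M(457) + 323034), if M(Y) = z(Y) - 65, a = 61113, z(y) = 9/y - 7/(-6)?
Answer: -416915616/885584251 ≈ -0.47078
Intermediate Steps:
z(y) = 7/6 + 9/y (z(y) = 9/y - 7*(-⅙) = 9/y + 7/6 = 7/6 + 9/y)
M(Y) = -383/6 + 9/Y (M(Y) = (7/6 + 9/Y) - 65 = -383/6 + 9/Y)
(a - 213161)/(M(457) + 323034) = (61113 - 213161)/((-383/6 + 9/457) + 323034) = -152048/((-383/6 + 9*(1/457)) + 323034) = -152048/((-383/6 + 9/457) + 323034) = -152048/(-174977/2742 + 323034) = -152048/885584251/2742 = -152048*2742/885584251 = -416915616/885584251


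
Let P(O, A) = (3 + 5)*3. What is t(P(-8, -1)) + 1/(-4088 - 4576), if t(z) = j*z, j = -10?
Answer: -2079361/8664 ≈ -240.00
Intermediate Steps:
P(O, A) = 24 (P(O, A) = 8*3 = 24)
t(z) = -10*z
t(P(-8, -1)) + 1/(-4088 - 4576) = -10*24 + 1/(-4088 - 4576) = -240 + 1/(-8664) = -240 - 1/8664 = -2079361/8664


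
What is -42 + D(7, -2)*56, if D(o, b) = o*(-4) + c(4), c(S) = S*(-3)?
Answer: -2282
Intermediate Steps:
c(S) = -3*S
D(o, b) = -12 - 4*o (D(o, b) = o*(-4) - 3*4 = -4*o - 12 = -12 - 4*o)
-42 + D(7, -2)*56 = -42 + (-12 - 4*7)*56 = -42 + (-12 - 28)*56 = -42 - 40*56 = -42 - 2240 = -2282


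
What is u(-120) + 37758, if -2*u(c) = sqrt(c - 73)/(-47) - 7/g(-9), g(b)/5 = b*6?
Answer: 20389313/540 + I*sqrt(193)/94 ≈ 37758.0 + 0.14779*I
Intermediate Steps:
g(b) = 30*b (g(b) = 5*(b*6) = 5*(6*b) = 30*b)
u(c) = -7/540 + sqrt(-73 + c)/94 (u(c) = -(sqrt(c - 73)/(-47) - 7/(30*(-9)))/2 = -(sqrt(-73 + c)*(-1/47) - 7/(-270))/2 = -(-sqrt(-73 + c)/47 - 7*(-1/270))/2 = -(-sqrt(-73 + c)/47 + 7/270)/2 = -(7/270 - sqrt(-73 + c)/47)/2 = -7/540 + sqrt(-73 + c)/94)
u(-120) + 37758 = (-7/540 + sqrt(-73 - 120)/94) + 37758 = (-7/540 + sqrt(-193)/94) + 37758 = (-7/540 + (I*sqrt(193))/94) + 37758 = (-7/540 + I*sqrt(193)/94) + 37758 = 20389313/540 + I*sqrt(193)/94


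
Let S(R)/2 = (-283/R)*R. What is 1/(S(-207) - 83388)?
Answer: -1/83954 ≈ -1.1911e-5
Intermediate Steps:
S(R) = -566 (S(R) = 2*((-283/R)*R) = 2*(-283) = -566)
1/(S(-207) - 83388) = 1/(-566 - 83388) = 1/(-83954) = -1/83954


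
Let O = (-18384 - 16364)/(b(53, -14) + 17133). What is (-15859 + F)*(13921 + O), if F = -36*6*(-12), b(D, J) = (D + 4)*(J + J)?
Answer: -2869066083343/15537 ≈ -1.8466e+8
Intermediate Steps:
b(D, J) = 2*J*(4 + D) (b(D, J) = (4 + D)*(2*J) = 2*J*(4 + D))
F = 2592 (F = -216*(-12) = 2592)
O = -34748/15537 (O = (-18384 - 16364)/(2*(-14)*(4 + 53) + 17133) = -34748/(2*(-14)*57 + 17133) = -34748/(-1596 + 17133) = -34748/15537 ≈ -2.2365)
(-15859 + F)*(13921 + O) = (-15859 + 2592)*(13921 - 34748/15537) = -13267*216255829/15537 = -2869066083343/15537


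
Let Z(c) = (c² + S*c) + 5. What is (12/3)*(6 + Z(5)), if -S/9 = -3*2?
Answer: 1224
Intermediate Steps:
S = 54 (S = -(-27)*2 = -9*(-6) = 54)
Z(c) = 5 + c² + 54*c (Z(c) = (c² + 54*c) + 5 = 5 + c² + 54*c)
(12/3)*(6 + Z(5)) = (12/3)*(6 + (5 + 5² + 54*5)) = (12*(⅓))*(6 + (5 + 25 + 270)) = 4*(6 + 300) = 4*306 = 1224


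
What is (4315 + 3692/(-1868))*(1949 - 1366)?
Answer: 1174268106/467 ≈ 2.5145e+6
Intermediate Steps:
(4315 + 3692/(-1868))*(1949 - 1366) = (4315 + 3692*(-1/1868))*583 = (4315 - 923/467)*583 = (2014182/467)*583 = 1174268106/467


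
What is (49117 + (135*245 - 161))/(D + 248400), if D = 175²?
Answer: 82031/279025 ≈ 0.29399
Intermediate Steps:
D = 30625
(49117 + (135*245 - 161))/(D + 248400) = (49117 + (135*245 - 161))/(30625 + 248400) = (49117 + (33075 - 161))/279025 = (49117 + 32914)*(1/279025) = 82031*(1/279025) = 82031/279025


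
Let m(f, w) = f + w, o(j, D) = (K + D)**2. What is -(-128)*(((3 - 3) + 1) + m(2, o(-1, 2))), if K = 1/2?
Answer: 1184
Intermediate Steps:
K = 1/2 ≈ 0.50000
o(j, D) = (1/2 + D)**2
-(-128)*(((3 - 3) + 1) + m(2, o(-1, 2))) = -(-128)*(((3 - 3) + 1) + (2 + (1 + 2*2)**2/4)) = -(-128)*((0 + 1) + (2 + (1 + 4)**2/4)) = -(-128)*(1 + (2 + (1/4)*5**2)) = -(-128)*(1 + (2 + (1/4)*25)) = -(-128)*(1 + (2 + 25/4)) = -(-128)*(1 + 33/4) = -(-128)*37/4 = -8*(-148) = 1184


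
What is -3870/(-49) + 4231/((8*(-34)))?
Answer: 845321/13328 ≈ 63.424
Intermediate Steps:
-3870/(-49) + 4231/((8*(-34))) = -3870*(-1/49) + 4231/(-272) = 3870/49 + 4231*(-1/272) = 3870/49 - 4231/272 = 845321/13328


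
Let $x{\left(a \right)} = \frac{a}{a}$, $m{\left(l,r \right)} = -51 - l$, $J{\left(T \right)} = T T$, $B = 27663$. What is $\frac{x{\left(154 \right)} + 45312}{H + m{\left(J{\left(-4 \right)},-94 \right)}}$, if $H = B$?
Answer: $\frac{45313}{27596} \approx 1.642$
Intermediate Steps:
$J{\left(T \right)} = T^{2}$
$H = 27663$
$x{\left(a \right)} = 1$
$\frac{x{\left(154 \right)} + 45312}{H + m{\left(J{\left(-4 \right)},-94 \right)}} = \frac{1 + 45312}{27663 - 67} = \frac{45313}{27663 - 67} = \frac{45313}{27596}$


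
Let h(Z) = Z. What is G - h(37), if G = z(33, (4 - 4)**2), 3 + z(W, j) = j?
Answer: -40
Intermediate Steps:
z(W, j) = -3 + j
G = -3 (G = -3 + (4 - 4)**2 = -3 + 0**2 = -3 + 0 = -3)
G - h(37) = -3 - 1*37 = -3 - 37 = -40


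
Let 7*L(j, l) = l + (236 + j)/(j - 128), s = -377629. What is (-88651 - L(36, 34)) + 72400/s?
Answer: -770015518375/8685467 ≈ -88656.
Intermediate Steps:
L(j, l) = l/7 + (236 + j)/(7*(-128 + j)) (L(j, l) = (l + (236 + j)/(j - 128))/7 = (l + (236 + j)/(-128 + j))/7 = l/7 + (236 + j)/(7*(-128 + j)))
(-88651 - L(36, 34)) + 72400/s = (-88651 - (236 + 36 - 128*34 + 36*34)/(7*(-128 + 36))) + 72400/(-377629) = (-88651 - (236 + 36 - 4352 + 1224)/(7*(-92))) + 72400*(-1/377629) = (-88651 - (-1)*(-2856)/(7*92)) - 72400/377629 = (-88651 - 1*102/23) - 72400/377629 = (-88651 - 102/23) - 72400/377629 = -2039075/23 - 72400/377629 = -770015518375/8685467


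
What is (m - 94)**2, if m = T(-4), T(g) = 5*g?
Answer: 12996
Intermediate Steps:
m = -20 (m = 5*(-4) = -20)
(m - 94)**2 = (-20 - 94)**2 = (-114)**2 = 12996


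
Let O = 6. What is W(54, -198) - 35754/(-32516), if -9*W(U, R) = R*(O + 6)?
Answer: 4309989/16258 ≈ 265.10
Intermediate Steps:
W(U, R) = -4*R/3 (W(U, R) = -R*(6 + 6)/9 = -R*12/9 = -4*R/3)
W(54, -198) - 35754/(-32516) = -4/3*(-198) - 35754/(-32516) = 264 - 35754*(-1)/32516 = 264 - 1*(-17877/16258) = 264 + 17877/16258 = 4309989/16258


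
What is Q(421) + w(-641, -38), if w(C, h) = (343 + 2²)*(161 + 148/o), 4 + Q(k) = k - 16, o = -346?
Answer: 9708686/173 ≈ 56120.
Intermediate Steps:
Q(k) = -20 + k (Q(k) = -4 + (k - 16) = -4 + (-16 + k) = -20 + k)
w(C, h) = 9639313/173 (w(C, h) = (343 + 2²)*(161 + 148/(-346)) = (343 + 4)*(161 + 148*(-1/346)) = 347*(161 - 74/173) = 347*(27779/173) = 9639313/173)
Q(421) + w(-641, -38) = (-20 + 421) + 9639313/173 = 401 + 9639313/173 = 9708686/173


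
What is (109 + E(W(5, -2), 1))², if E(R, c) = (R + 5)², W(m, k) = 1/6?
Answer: 23863225/1296 ≈ 18413.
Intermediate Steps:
W(m, k) = ⅙ (W(m, k) = 1*(⅙) = ⅙)
E(R, c) = (5 + R)²
(109 + E(W(5, -2), 1))² = (109 + (5 + ⅙)²)² = (109 + (31/6)²)² = (109 + 961/36)² = (4885/36)² = 23863225/1296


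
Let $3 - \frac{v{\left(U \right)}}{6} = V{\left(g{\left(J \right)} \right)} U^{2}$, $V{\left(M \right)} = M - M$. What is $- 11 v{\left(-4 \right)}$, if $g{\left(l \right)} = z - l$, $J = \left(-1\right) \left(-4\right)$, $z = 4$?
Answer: $-198$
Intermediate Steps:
$J = 4$
$g{\left(l \right)} = 4 - l$
$V{\left(M \right)} = 0$
$v{\left(U \right)} = 18$ ($v{\left(U \right)} = 18 - 6 \cdot 0 U^{2} = 18 - 0 = 18 + 0 = 18$)
$- 11 v{\left(-4 \right)} = \left(-11\right) 18 = -198$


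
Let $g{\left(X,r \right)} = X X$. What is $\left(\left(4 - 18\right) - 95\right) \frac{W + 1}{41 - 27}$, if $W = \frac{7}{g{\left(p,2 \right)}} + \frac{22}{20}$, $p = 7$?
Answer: $- \frac{17113}{980} \approx -17.462$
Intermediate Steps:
$g{\left(X,r \right)} = X^{2}$
$W = \frac{87}{70}$ ($W = \frac{7}{7^{2}} + \frac{22}{20} = \frac{7}{49} + 22 \cdot \frac{1}{20} = 7 \cdot \frac{1}{49} + \frac{11}{10} = \frac{1}{7} + \frac{11}{10} = \frac{87}{70} \approx 1.2429$)
$\left(\left(4 - 18\right) - 95\right) \frac{W + 1}{41 - 27} = \left(\left(4 - 18\right) - 95\right) \frac{\frac{87}{70} + 1}{41 - 27} = \left(-14 - 95\right) \frac{157}{70 \cdot 14} = - 109 \cdot \frac{157}{70} \cdot \frac{1}{14} = \left(-109\right) \frac{157}{980} = - \frac{17113}{980}$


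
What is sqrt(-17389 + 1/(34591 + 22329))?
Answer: I*sqrt(14084596138170)/28460 ≈ 131.87*I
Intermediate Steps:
sqrt(-17389 + 1/(34591 + 22329)) = sqrt(-17389 + 1/56920) = sqrt(-989781879/56920) = I*sqrt(14084596138170)/28460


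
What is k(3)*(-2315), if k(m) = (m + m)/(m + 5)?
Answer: -6945/4 ≈ -1736.3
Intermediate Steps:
k(m) = 2*m/(5 + m) (k(m) = (2*m)/(5 + m) = 2*m/(5 + m))
k(3)*(-2315) = (2*3/(5 + 3))*(-2315) = (2*3/8)*(-2315) = (2*3*(⅛))*(-2315) = (¾)*(-2315) = -6945/4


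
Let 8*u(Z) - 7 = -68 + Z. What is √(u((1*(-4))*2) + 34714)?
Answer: √555286/4 ≈ 186.29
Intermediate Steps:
u(Z) = -61/8 + Z/8 (u(Z) = 7/8 + (-68 + Z)/8 = 7/8 + (-17/2 + Z/8) = -61/8 + Z/8)
√(u((1*(-4))*2) + 34714) = √((-61/8 + ((1*(-4))*2)/8) + 34714) = √((-61/8 + (-4*2)/8) + 34714) = √((-61/8 + (⅛)*(-8)) + 34714) = √((-61/8 - 1) + 34714) = √(-69/8 + 34714) = √(277643/8) = √555286/4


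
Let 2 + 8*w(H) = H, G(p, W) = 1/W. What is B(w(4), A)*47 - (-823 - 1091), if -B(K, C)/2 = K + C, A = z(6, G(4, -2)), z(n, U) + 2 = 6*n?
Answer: -2611/2 ≈ -1305.5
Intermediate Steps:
z(n, U) = -2 + 6*n
A = 34 (A = -2 + 6*6 = -2 + 36 = 34)
w(H) = -1/4 + H/8
B(K, C) = -2*C - 2*K (B(K, C) = -2*(K + C) = -2*(C + K) = -2*C - 2*K)
B(w(4), A)*47 - (-823 - 1091) = (-2*34 - 2*(-1/4 + (1/8)*4))*47 - (-823 - 1091) = (-68 - 2*(-1/4 + 1/2))*47 - 1*(-1914) = (-68 - 2*1/4)*47 + 1914 = (-68 - 1/2)*47 + 1914 = -137/2*47 + 1914 = -6439/2 + 1914 = -2611/2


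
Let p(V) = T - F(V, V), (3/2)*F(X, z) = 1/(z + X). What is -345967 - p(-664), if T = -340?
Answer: -688488985/1992 ≈ -3.4563e+5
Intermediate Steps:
F(X, z) = 2/(3*(X + z)) (F(X, z) = 2/(3*(z + X)) = 2/(3*(X + z)))
p(V) = -340 - 1/(3*V) (p(V) = -340 - 2/(3*(V + V)) = -340 - 2/(3*(2*V)) = -340 - 2*1/(2*V)/3 = -340 - 1/(3*V))
-345967 - p(-664) = -345967 - (-340 - ⅓/(-664)) = -345967 - (-340 - ⅓*(-1/664)) = -345967 - (-340 + 1/1992) = -345967 - 1*(-677279/1992) = -345967 + 677279/1992 = -688488985/1992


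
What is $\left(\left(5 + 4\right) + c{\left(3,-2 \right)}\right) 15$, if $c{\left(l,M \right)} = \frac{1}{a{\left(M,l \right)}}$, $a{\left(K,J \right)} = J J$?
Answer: $\frac{410}{3} \approx 136.67$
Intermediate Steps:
$a{\left(K,J \right)} = J^{2}$
$c{\left(l,M \right)} = \frac{1}{l^{2}}$
$\left(\left(5 + 4\right) + c{\left(3,-2 \right)}\right) 15 = \left(\left(5 + 4\right) + \frac{1}{9}\right) 15 = \left(9 + \frac{1}{9}\right) 15 = \frac{82}{9} \cdot 15 = \frac{410}{3}$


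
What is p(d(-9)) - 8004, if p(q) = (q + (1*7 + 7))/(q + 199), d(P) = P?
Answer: -304151/38 ≈ -8004.0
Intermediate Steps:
p(q) = (14 + q)/(199 + q) (p(q) = (q + (7 + 7))/(199 + q) = (q + 14)/(199 + q) = (14 + q)/(199 + q))
p(d(-9)) - 8004 = (14 - 9)/(199 - 9) - 8004 = 5/190 - 8004 = (1/190)*5 - 8004 = 1/38 - 8004 = -304151/38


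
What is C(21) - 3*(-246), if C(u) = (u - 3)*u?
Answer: 1116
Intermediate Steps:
C(u) = u*(-3 + u) (C(u) = (-3 + u)*u = u*(-3 + u))
C(21) - 3*(-246) = 21*(-3 + 21) - 3*(-246) = 21*18 + 738 = 378 + 738 = 1116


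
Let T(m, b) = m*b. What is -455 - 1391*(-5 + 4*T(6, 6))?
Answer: -193804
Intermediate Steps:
T(m, b) = b*m
-455 - 1391*(-5 + 4*T(6, 6)) = -455 - 1391*(-5 + 4*(6*6)) = -455 - 1391*(-5 + 4*36) = -455 - 1391*(-5 + 144) = -455 - 1391*139 = -455 - 193349 = -193804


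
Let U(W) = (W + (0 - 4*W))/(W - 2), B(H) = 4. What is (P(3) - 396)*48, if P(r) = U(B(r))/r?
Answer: -19104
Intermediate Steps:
U(W) = -3*W/(-2 + W) (U(W) = (W - 4*W)/(-2 + W) = (-3*W)/(-2 + W) = -3*W/(-2 + W))
P(r) = -6/r (P(r) = (-3*4/(-2 + 4))/r = (-3*4/2)/r = (-3*4*1/2)/r = -6/r)
(P(3) - 396)*48 = (-6/3 - 396)*48 = (-6*1/3 - 396)*48 = (-2 - 396)*48 = -398*48 = -19104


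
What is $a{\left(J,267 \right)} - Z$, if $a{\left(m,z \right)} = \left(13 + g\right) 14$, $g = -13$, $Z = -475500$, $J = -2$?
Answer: $475500$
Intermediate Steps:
$a{\left(m,z \right)} = 0$ ($a{\left(m,z \right)} = \left(13 - 13\right) 14 = 0 \cdot 14 = 0$)
$a{\left(J,267 \right)} - Z = 0 - -475500 = 0 + 475500 = 475500$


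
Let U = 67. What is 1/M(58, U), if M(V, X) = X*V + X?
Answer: 1/3953 ≈ 0.00025297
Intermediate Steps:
M(V, X) = X + V*X (M(V, X) = V*X + X = X + V*X)
1/M(58, U) = 1/(67*(1 + 58)) = 1/(67*59) = 1/3953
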